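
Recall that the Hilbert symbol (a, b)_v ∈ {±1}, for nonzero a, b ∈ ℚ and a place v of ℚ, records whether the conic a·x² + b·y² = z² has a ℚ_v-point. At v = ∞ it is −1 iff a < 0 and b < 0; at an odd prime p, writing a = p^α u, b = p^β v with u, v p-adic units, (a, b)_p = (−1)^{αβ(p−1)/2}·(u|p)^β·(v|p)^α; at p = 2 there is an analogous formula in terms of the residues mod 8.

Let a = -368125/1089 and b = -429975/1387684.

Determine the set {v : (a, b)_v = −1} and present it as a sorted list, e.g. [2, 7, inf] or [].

(a, b) ≡ (-589, -39) mod (ℚ^×)²; places V = {2, 3, 5, 7, 11, 13, 19, 31, ∞}.
(a,b)_2: α=0, β=-2; u≡3, v≡1 (mod 8); ε(u)ε(v)=1·0, αω(v)=0·0, βω(u)=-2·1; sum ≡ 0  ⇒  +1.
(a,b)_31: α=1, u≡15; β=-2, v≡29 (mod 31); (15|31)=-1, (29|31)=-1; sign (−1)^0·-1^-2·-1^1 = -1.
(a,b)_19: α=1, u≡4; β=-2, v≡15 (mod 19); (4|19)=+1, (15|19)=-1; sign (−1)^0·+1^-2·-1^1 = -1.
(a,b)_∞: sgn(-589)=−, sgn(-39)=−, so -1.
(a,b)_3: α=-2, u≡2; β=3, v≡2 (mod 3); (2|3)=-1, (2|3)=-1; sign (−1)^0·-1^3·-1^-2 = -1.
(a,b)_13: α=0, u≡10; β=1, v≡3 (mod 13); (10|13)=+1, (3|13)=+1; sign (−1)^0·+1^1·+1^0 = +1.
(a,b)_7: α=0, u≡3; β=2, v≡6 (mod 7); (3|7)=-1, (6|7)=-1; sign (−1)^0·-1^2·-1^0 = +1.
(a,b)_11: α=-2, u≡5; β=0, v≡4 (mod 11); (5|11)=+1, (4|11)=+1; sign (−1)^0·+1^0·+1^-2 = +1.
(a,b)_5: α=4, u≡4; β=2, v≡4 (mod 5); (4|5)=+1, (4|5)=+1; sign (−1)^0·+1^2·+1^4 = +1.
(-589, -39 / ℚ) ramifies at {3, 19, 31, ∞}: a division algebra.

[3, 19, 31, inf]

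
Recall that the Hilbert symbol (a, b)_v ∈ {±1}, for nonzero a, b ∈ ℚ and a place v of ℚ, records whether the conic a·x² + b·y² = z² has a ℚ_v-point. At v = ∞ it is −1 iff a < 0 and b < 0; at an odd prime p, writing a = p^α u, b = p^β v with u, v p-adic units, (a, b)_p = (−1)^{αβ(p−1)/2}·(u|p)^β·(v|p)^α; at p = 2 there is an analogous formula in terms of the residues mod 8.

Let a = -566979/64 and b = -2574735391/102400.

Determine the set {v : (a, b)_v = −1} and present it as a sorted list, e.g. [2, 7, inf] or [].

[3, 7, 19, 23, 29, inf]

Mod squares: a ≡ -11571, b ≡ -24679. Check v ∈ {∞, 2, 3, 5, 7, 17, 19, 23, 29, 37}.
v=17: a=17^0·(≡3), b=17^2·(≡6) mod 17; (3|17)=-1, (6|17)=-1; (−1)^{0·2·8}·(-1)^2·(-1)^0 = +1.
v=19: a=19^1·(≡12), b=19^2·(≡3) mod 19; (12|19)=-1, (3|19)=-1; (−1)^{1·2·9}·(-1)^2·(-1)^1 = -1.
v=7: a=7^3·(≡6), b=7^0·(≡6) mod 7; (6|7)=-1, (6|7)=-1; (−1)^{3·0·3}·(-1)^0·(-1)^3 = -1.
v=29: a=29^1·(≡4), b=29^1·(≡14) mod 29; (4|29)=+1, (14|29)=-1; (−1)^{1·1·14}·(+1)^1·(-1)^1 = -1.
v=23: a=23^0·(≡15), b=23^1·(≡2) mod 23; (15|23)=-1, (2|23)=+1; (−1)^{0·1·11}·(-1)^1·(+1)^0 = -1.
v=∞: -11571 < 0 and -24679 < 0  ⇒  (a,b)_∞ = -1.
v=5: a=5^0·(≡4), b=5^-2·(≡4) mod 5; (4|5)=+1, (4|5)=+1; (−1)^{0·-2·2}·(+1)^-2·(+1)^0 = +1.
v=3: a=3^1·(≡1), b=3^0·(≡2) mod 3; (1|3)=+1, (2|3)=-1; (−1)^{1·0·1}·(+1)^0·(-1)^1 = -1.
v=37: a=37^0·(≡25), b=37^1·(≡34) mod 37; (25|37)=+1, (34|37)=+1; (−1)^{0·1·18}·(+1)^1·(+1)^0 = +1.
v=2: v_2(a)=-6, v_2(b)=-12; units ≡ 5, 1 (mod 8); ε·ε+αω+βω = 0·0+-6·0+-12·1 ≡ 0  ⇒  (a,b)_2 = +1.
(-11571, -24679 / ℚ) ramifies at {3, 7, 19, 23, 29, ∞}: a division algebra.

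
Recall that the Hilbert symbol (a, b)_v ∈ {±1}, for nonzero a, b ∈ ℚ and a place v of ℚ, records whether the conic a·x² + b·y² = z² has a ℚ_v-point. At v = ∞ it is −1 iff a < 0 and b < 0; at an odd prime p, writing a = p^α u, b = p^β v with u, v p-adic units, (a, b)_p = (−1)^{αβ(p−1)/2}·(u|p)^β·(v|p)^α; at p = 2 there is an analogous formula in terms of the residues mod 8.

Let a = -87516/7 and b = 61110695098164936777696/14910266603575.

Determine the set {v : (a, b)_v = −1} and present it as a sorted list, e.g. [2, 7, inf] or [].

(a, b) ≡ (-17017, 9282) mod (ℚ^×)²; places V = {2, 3, 5, 7, 11, 13, 17, 23, 37, ∞}.
(a,b)_3: α=2, u≡2; β=11, v≡1 (mod 3); (2|3)=-1, (1|3)=+1; sign (−1)^0·-1^11·+1^2 = -1.
(a,b)_23: α=0, u≡13; β=-2, v≡8 (mod 23); (13|23)=+1, (8|23)=+1; sign (−1)^0·+1^-2·+1^0 = +1.
(a,b)_2: α=2, β=5; u≡7, v≡1 (mod 8); ε(u)ε(v)=1·0, αω(v)=2·0, βω(u)=5·0; sum ≡ 0  ⇒  +1.
(a,b)_∞: sgn(-17017)=−, sgn(9282)=+, so +1.
(a,b)_37: α=0, u≡9; β=-2, v≡35 (mod 37); (9|37)=+1, (35|37)=-1; sign (−1)^0·+1^-2·-1^0 = +1.
(a,b)_11: α=1, u≡9; β=2, v≡5 (mod 11); (9|11)=+1, (5|11)=+1; sign (−1)^0·+1^2·+1^1 = +1.
(a,b)_17: α=1, u≡15; β=5, v≡13 (mod 17); (15|17)=+1, (13|17)=+1; sign (−1)^0·+1^5·+1^1 = +1.
(a,b)_7: α=-1, u≡5; β=-7, v≡3 (mod 7); (5|7)=-1, (3|7)=-1; sign (−1)^1·-1^-7·-1^-1 = -1.
(a,b)_13: α=1, u≡4; β=7, v≡3 (mod 13); (4|13)=+1, (3|13)=+1; sign (−1)^0·+1^7·+1^1 = +1.
(a,b)_5: α=0, u≡2; β=-2, v≡2 (mod 5); (2|5)=-1, (2|5)=-1; sign (−1)^0·-1^-2·-1^0 = +1.
|Ram(-17017, 9282)| = 2, even; anisotropic at {3, 7}.

[3, 7]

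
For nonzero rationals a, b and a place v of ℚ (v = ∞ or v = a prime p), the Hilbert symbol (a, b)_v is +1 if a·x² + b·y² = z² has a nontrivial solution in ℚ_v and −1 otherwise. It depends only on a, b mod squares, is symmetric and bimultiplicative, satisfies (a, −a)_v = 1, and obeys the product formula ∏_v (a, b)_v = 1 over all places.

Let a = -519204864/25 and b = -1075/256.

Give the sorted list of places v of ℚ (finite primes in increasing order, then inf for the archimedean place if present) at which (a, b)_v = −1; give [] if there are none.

[3, 29, 43, inf]

(a, b) ≡ (-126759, -43) mod (ℚ^×)²; places V = {2, 3, 5, 29, 31, 43, 47, ∞}.
(a,b)_43: α=0, u≡28; β=1, v≡34 (mod 43); (28|43)=-1, (34|43)=-1; sign (−1)^0·-1^1·-1^0 = -1.
(a,b)_47: α=1, u≡10; β=0, v≡7 (mod 47); (10|47)=-1, (7|47)=+1; sign (−1)^0·-1^0·+1^1 = +1.
(a,b)_29: α=1, u≡15; β=0, v≡12 (mod 29); (15|29)=-1, (12|29)=-1; sign (−1)^0·-1^0·-1^1 = -1.
(a,b)_5: α=-2, u≡1; β=2, v≡2 (mod 5); (1|5)=+1, (2|5)=-1; sign (−1)^0·+1^2·-1^-2 = +1.
(a,b)_31: α=1, u≡29; β=0, v≡9 (mod 31); (29|31)=-1, (9|31)=+1; sign (−1)^0·-1^0·+1^1 = +1.
(a,b)_2: α=12, β=-8; u≡1, v≡5 (mod 8); ε(u)ε(v)=0·0, αω(v)=12·1, βω(u)=-8·0; sum ≡ 0  ⇒  +1.
(a,b)_∞: sgn(-126759)=−, sgn(-43)=−, so -1.
(a,b)_3: α=1, u≡2; β=0, v≡2 (mod 3); (2|3)=-1, (2|3)=-1; sign (−1)^0·-1^0·-1^1 = -1.
(-126759, -43 / ℚ) ramifies at {3, 29, 43, ∞}: a division algebra.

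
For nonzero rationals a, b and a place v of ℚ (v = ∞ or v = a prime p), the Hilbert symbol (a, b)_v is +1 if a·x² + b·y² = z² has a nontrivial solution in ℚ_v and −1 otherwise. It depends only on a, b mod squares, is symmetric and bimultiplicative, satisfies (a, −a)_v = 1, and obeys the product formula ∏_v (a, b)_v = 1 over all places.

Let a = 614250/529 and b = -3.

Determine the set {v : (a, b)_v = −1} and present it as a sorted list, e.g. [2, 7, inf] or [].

[2, 5]

(a, b) ≡ (2730, -3) mod (ℚ^×)²; places V = {2, 3, 5, 7, 13, 23, ∞}.
(a,b)_23: α=-2, u≡12; β=0, v≡20 (mod 23); (12|23)=+1, (20|23)=-1; sign (−1)^0·+1^0·-1^-2 = +1.
(a,b)_7: α=1, u≡3; β=0, v≡4 (mod 7); (3|7)=-1, (4|7)=+1; sign (−1)^0·-1^0·+1^1 = +1.
(a,b)_2: α=1, β=0; u≡5, v≡5 (mod 8); ε(u)ε(v)=0·0, αω(v)=1·1, βω(u)=0·1; sum ≡ 1  ⇒  -1.
(a,b)_3: α=3, u≡1; β=1, v≡2 (mod 3); (1|3)=+1, (2|3)=-1; sign (−1)^1·+1^1·-1^3 = +1.
(a,b)_∞: sgn(2730)=+, sgn(-3)=−, so +1.
(a,b)_5: α=3, u≡1; β=0, v≡2 (mod 5); (1|5)=+1, (2|5)=-1; sign (−1)^0·+1^0·-1^3 = -1.
(a,b)_13: α=1, u≡11; β=0, v≡10 (mod 13); (11|13)=-1, (10|13)=+1; sign (−1)^0·-1^0·+1^1 = +1.
(2730, -3 / ℚ) ramifies at {2, 5}: a division algebra.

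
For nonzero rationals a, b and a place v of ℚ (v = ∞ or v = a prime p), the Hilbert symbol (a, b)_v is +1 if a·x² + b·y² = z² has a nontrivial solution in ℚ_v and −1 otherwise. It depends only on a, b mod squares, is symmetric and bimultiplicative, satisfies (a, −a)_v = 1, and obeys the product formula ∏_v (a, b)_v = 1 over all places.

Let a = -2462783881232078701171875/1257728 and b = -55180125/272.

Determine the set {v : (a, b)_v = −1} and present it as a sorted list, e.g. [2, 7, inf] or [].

Mod squares: a ≡ -187, b ≡ -85085. Check v ∈ {∞, 2, 3, 5, 7, 11, 13, 17}.
v=5: a=5^10·(≡2), b=5^3·(≡2) mod 5; (2|5)=-1, (2|5)=-1; (−1)^{10·3·2}·(-1)^3·(-1)^10 = -1.
v=2: v_2(a)=-8, v_2(b)=-4; units ≡ 5, 3 (mod 8); ε·ε+αω+βω = 0·1+-8·1+-4·1 ≡ 0  ⇒  (a,b)_2 = +1.
v=17: a=17^-3·(≡6), b=17^-1·(≡12) mod 17; (6|17)=-1, (12|17)=-1; (−1)^{-3·-1·8}·(-1)^-1·(-1)^-3 = +1.
v=11: a=11^3·(≡3), b=11^1·(≡4) mod 11; (3|11)=+1, (4|11)=+1; (−1)^{3·1·5}·(+1)^1·(+1)^3 = -1.
v=∞: -187 < 0 and -85085 < 0  ⇒  (a,b)_∞ = -1.
v=7: a=7^12·(≡2), b=7^3·(≡1) mod 7; (2|7)=+1, (1|7)=+1; (−1)^{12·3·3}·(+1)^3·(+1)^12 = +1.
v=13: a=13^2·(≡7), b=13^1·(≡8) mod 13; (7|13)=-1, (8|13)=-1; (−1)^{2·1·6}·(-1)^1·(-1)^2 = -1.
v=3: a=3^4·(≡2), b=3^2·(≡1) mod 3; (2|3)=-1, (1|3)=+1; (−1)^{4·2·1}·(-1)^2·(+1)^4 = +1.
(-187, -85085 / ℚ) ramifies at {5, 11, 13, ∞}: a division algebra.

[5, 11, 13, inf]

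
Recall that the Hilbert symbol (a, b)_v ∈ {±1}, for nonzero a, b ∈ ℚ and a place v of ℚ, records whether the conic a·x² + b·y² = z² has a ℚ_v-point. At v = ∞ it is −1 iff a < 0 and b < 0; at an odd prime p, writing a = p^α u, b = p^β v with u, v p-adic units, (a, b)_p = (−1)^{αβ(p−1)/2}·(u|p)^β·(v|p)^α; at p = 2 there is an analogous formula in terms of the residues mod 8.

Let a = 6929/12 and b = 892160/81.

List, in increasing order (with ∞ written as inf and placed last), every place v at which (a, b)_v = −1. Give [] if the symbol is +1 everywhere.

Mod squares: a ≡ 123, b ≡ 3485. Check v ∈ {∞, 2, 3, 5, 13, 17, 41}.
v=17: a=17^0·(≡15), b=17^1·(≡4) mod 17; (15|17)=+1, (4|17)=+1; (−1)^{0·1·8}·(+1)^1·(+1)^0 = +1.
v=5: a=5^0·(≡2), b=5^1·(≡2) mod 5; (2|5)=-1, (2|5)=-1; (−1)^{0·1·2}·(-1)^1·(-1)^0 = -1.
v=41: a=41^1·(≡38), b=41^1·(≡11) mod 41; (38|41)=-1, (11|41)=-1; (−1)^{1·1·20}·(-1)^1·(-1)^1 = +1.
v=∞: 123 > 0 and 3485 > 0  ⇒  (a,b)_∞ = +1.
v=2: v_2(a)=-2, v_2(b)=8; units ≡ 3, 5 (mod 8); ε·ε+αω+βω = 1·0+-2·1+8·1 ≡ 0  ⇒  (a,b)_2 = +1.
v=3: a=3^-1·(≡2), b=3^-4·(≡2) mod 3; (2|3)=-1, (2|3)=-1; (−1)^{-1·-4·1}·(-1)^-4·(-1)^-1 = -1.
v=13: a=13^2·(≡11), b=13^0·(≡3) mod 13; (11|13)=-1, (3|13)=+1; (−1)^{2·0·6}·(-1)^0·(+1)^2 = +1.
Ram(123, 3485) = {3, 5}; no ℚ_3-point on the conic.

[3, 5]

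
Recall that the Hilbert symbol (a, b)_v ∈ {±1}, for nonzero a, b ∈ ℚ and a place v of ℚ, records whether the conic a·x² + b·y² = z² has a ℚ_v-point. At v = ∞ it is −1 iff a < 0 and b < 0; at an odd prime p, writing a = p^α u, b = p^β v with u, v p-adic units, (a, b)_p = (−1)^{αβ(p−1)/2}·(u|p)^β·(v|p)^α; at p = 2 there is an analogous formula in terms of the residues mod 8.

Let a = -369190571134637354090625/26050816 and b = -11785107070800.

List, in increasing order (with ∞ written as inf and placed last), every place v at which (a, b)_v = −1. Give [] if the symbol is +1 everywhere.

[2, 5, 13, 17, 23, inf]

Mod squares: a ≡ -177905, b ≡ -437. Check v ∈ {∞, 2, 3, 5, 7, 11, 13, 17, 19, 23, 29}.
v=19: a=19^2·(≡6), b=19^1·(≡2) mod 19; (6|19)=+1, (2|19)=-1; (−1)^{2·1·9}·(+1)^1·(-1)^2 = +1.
v=29: a=29^-2·(≡8), b=29^0·(≡18) mod 29; (8|29)=-1, (18|29)=-1; (−1)^{-2·0·14}·(-1)^0·(-1)^-2 = +1.
v=3: a=3^4·(≡1), b=3^2·(≡1) mod 3; (1|3)=+1, (1|3)=+1; (−1)^{4·2·1}·(+1)^2·(+1)^4 = +1.
v=13: a=13^3·(≡10), b=13^0·(≡2) mod 13; (10|13)=+1, (2|13)=-1; (−1)^{3·0·6}·(+1)^0·(-1)^3 = -1.
v=∞: -177905 < 0 and -437 < 0  ⇒  (a,b)_∞ = -1.
v=17: a=17^1·(≡11), b=17^2·(≡12) mod 17; (11|17)=-1, (12|17)=-1; (−1)^{1·2·8}·(-1)^2·(-1)^1 = -1.
v=11: a=11^-2·(≡3), b=11^0·(≡3) mod 11; (3|11)=+1, (3|11)=+1; (−1)^{-2·0·5}·(+1)^0·(+1)^-2 = +1.
v=23: a=23^5·(≡16), b=23^3·(≡9) mod 23; (16|23)=+1, (9|23)=+1; (−1)^{5·3·11}·(+1)^3·(+1)^5 = -1.
v=7: a=7^5·(≡2), b=7^2·(≡1) mod 7; (2|7)=+1, (1|7)=+1; (−1)^{5·2·3}·(+1)^2·(+1)^5 = +1.
v=2: v_2(a)=-8, v_2(b)=4; units ≡ 7, 3 (mod 8); ε·ε+αω+βω = 1·1+-8·1+4·0 ≡ 1  ⇒  (a,b)_2 = -1.
v=5: a=5^5·(≡1), b=5^2·(≡3) mod 5; (1|5)=+1, (3|5)=-1; (−1)^{5·2·2}·(+1)^2·(-1)^5 = -1.
Ram(-177905, -437) = {2, 5, 13, 17, 23, ∞}; no ℚ_2-point on the conic.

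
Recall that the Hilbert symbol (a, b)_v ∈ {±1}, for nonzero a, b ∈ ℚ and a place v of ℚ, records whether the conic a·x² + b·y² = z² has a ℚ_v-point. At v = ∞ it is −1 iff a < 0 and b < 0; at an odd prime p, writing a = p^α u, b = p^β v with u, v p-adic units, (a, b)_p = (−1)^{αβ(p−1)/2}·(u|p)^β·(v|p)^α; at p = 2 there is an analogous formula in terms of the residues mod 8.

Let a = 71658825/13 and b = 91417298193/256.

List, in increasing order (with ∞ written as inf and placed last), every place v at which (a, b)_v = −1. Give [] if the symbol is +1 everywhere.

[3, 13, 17, 37]

Mod squares: a ≡ 760461, b ≡ 20553. Check v ∈ {∞, 2, 3, 5, 7, 13, 17, 19, 31, 37}.
v=2: v_2(a)=0, v_2(b)=-8; units ≡ 5, 1 (mod 8); ε·ε+αω+βω = 0·0+0·0+-8·1 ≡ 0  ⇒  (a,b)_2 = +1.
v=13: a=13^-1·(≡4), b=13^1·(≡8) mod 13; (4|13)=+1, (8|13)=-1; (−1)^{-1·1·6}·(+1)^1·(-1)^-1 = -1.
v=37: a=37^1·(≡14), b=37^2·(≡5) mod 37; (14|37)=-1, (5|37)=-1; (−1)^{1·2·18}·(-1)^2·(-1)^1 = -1.
v=31: a=31^1·(≡7), b=31^1·(≡17) mod 31; (7|31)=+1, (17|31)=-1; (−1)^{1·1·15}·(+1)^1·(-1)^1 = +1.
v=3: a=3^1·(≡2), b=3^3·(≡2) mod 3; (2|3)=-1, (2|3)=-1; (−1)^{1·3·1}·(-1)^3·(-1)^1 = -1.
v=5: a=5^2·(≡1), b=5^0·(≡3) mod 5; (1|5)=+1, (3|5)=-1; (−1)^{2·0·2}·(+1)^0·(-1)^2 = +1.
v=17: a=17^1·(≡11), b=17^1·(≡2) mod 17; (11|17)=-1, (2|17)=+1; (−1)^{1·1·8}·(-1)^1·(+1)^1 = -1.
v=∞: 760461 > 0 and 20553 > 0  ⇒  (a,b)_∞ = +1.
v=19: a=19^0·(≡6), b=19^2·(≡14) mod 19; (6|19)=+1, (14|19)=-1; (−1)^{0·2·9}·(+1)^2·(-1)^0 = +1.
v=7: a=7^2·(≡1), b=7^0·(≡1) mod 7; (1|7)=+1, (1|7)=+1; (−1)^{2·0·3}·(+1)^0·(+1)^2 = +1.
|Ram(760461, 20553)| = 4, even; anisotropic at {3, 13, 17, 37}.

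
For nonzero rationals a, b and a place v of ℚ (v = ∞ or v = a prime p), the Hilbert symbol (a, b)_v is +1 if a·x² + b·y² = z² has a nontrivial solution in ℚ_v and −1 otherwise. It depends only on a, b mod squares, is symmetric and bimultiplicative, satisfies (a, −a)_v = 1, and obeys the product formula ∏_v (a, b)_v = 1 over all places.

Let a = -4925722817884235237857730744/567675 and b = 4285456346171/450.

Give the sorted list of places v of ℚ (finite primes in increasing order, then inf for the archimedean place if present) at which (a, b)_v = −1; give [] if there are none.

[2, 19]

Mod squares: a ≡ -1482, b ≡ 22. Check v ∈ {∞, 2, 3, 5, 7, 11, 13, 19, 29}.
v=∞: -1482 < 0 and 22 > 0  ⇒  (a,b)_∞ = +1.
v=2: v_2(a)=3, v_2(b)=-1; units ≡ 3, 3 (mod 8); ε·ε+αω+βω = 1·1+3·1+-1·1 ≡ 1  ⇒  (a,b)_2 = -1.
v=29: a=29^-2·(≡21), b=29^0·(≡1) mod 29; (21|29)=-1, (1|29)=+1; (−1)^{-2·0·14}·(-1)^0·(+1)^-2 = +1.
v=11: a=11^2·(≡4), b=11^1·(≡6) mod 11; (4|11)=+1, (6|11)=-1; (−1)^{2·1·5}·(+1)^1·(-1)^2 = +1.
v=13: a=13^5·(≡10), b=13^2·(≡9) mod 13; (10|13)=+1, (9|13)=+1; (−1)^{5·2·6}·(+1)^2·(+1)^5 = +1.
v=19: a=19^11·(≡17), b=19^6·(≡15) mod 19; (17|19)=+1, (15|19)=-1; (−1)^{11·6·9}·(+1)^6·(-1)^11 = -1.
v=7: a=7^6·(≡2), b=7^2·(≡2) mod 7; (2|7)=+1, (2|7)=+1; (−1)^{6·2·3}·(+1)^2·(+1)^6 = +1.
v=5: a=5^-2·(≡3), b=5^-2·(≡2) mod 5; (3|5)=-1, (2|5)=-1; (−1)^{-2·-2·2}·(-1)^-2·(-1)^-2 = +1.
v=3: a=3^-3·(≡1), b=3^-2·(≡1) mod 3; (1|3)=+1, (1|3)=+1; (−1)^{-3·-2·1}·(+1)^-2·(+1)^-3 = +1.
|Ram(-1482, 22)| = 2, even; anisotropic at {2, 19}.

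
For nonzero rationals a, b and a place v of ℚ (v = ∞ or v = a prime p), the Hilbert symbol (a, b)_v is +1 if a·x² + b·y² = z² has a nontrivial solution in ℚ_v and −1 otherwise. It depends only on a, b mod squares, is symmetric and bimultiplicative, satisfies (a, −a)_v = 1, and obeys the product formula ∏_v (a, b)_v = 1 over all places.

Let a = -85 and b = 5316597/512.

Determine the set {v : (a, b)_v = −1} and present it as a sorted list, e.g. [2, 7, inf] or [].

[2, 3, 13, 17]

(a, b) ≡ (-85, 14586) mod (ℚ^×)²; places V = {2, 3, 5, 11, 13, 17, ∞}.
(a,b)_11: α=0, u≡3; β=1, v≡7 (mod 11); (3|11)=+1, (7|11)=-1; sign (−1)^0·+1^1·-1^0 = +1.
(a,b)_13: α=0, u≡6; β=1, v≡3 (mod 13); (6|13)=-1, (3|13)=+1; sign (−1)^0·-1^1·+1^0 = -1.
(a,b)_5: α=1, u≡3; β=0, v≡1 (mod 5); (3|5)=-1, (1|5)=+1; sign (−1)^0·-1^0·+1^1 = +1.
(a,b)_2: α=0, β=-9; u≡3, v≡5 (mod 8); ε(u)ε(v)=1·0, αω(v)=0·1, βω(u)=-9·1; sum ≡ 1  ⇒  -1.
(a,b)_∞: sgn(-85)=−, sgn(14586)=+, so +1.
(a,b)_17: α=1, u≡12; β=1, v≡13 (mod 17); (12|17)=-1, (13|17)=+1; sign (−1)^0·-1^1·+1^1 = -1.
(a,b)_3: α=0, u≡2; β=7, v≡2 (mod 3); (2|3)=-1, (2|3)=-1; sign (−1)^0·-1^7·-1^0 = -1.
(-85, 14586 / ℚ) ramifies at {2, 3, 13, 17}: a division algebra.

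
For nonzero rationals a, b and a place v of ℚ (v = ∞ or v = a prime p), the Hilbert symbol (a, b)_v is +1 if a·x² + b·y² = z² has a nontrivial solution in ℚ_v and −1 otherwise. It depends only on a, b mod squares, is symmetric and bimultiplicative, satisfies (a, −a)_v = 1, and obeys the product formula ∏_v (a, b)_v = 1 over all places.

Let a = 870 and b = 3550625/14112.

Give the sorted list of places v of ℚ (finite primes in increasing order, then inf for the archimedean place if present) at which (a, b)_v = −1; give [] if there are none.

[2, 5, 19, 23]

(a, b) ≡ (870, 11362) mod (ℚ^×)²; places V = {2, 3, 5, 7, 13, 19, 23, 29, ∞}.
(a,b)_19: α=0, u≡15; β=1, v≡17 (mod 19); (15|19)=-1, (17|19)=+1; sign (−1)^0·-1^1·+1^0 = -1.
(a,b)_13: α=0, u≡12; β=1, v≡3 (mod 13); (12|13)=+1, (3|13)=+1; sign (−1)^0·+1^1·+1^0 = +1.
(a,b)_29: α=1, u≡1; β=0, v≡7 (mod 29); (1|29)=+1, (7|29)=+1; sign (−1)^0·+1^0·+1^1 = +1.
(a,b)_5: α=1, u≡4; β=4, v≡3 (mod 5); (4|5)=+1, (3|5)=-1; sign (−1)^0·+1^4·-1^1 = -1.
(a,b)_7: α=0, u≡2; β=-2, v≡1 (mod 7); (2|7)=+1, (1|7)=+1; sign (−1)^0·+1^-2·+1^0 = +1.
(a,b)_∞: sgn(870)=+, sgn(11362)=+, so +1.
(a,b)_3: α=1, u≡2; β=-2, v≡1 (mod 3); (2|3)=-1, (1|3)=+1; sign (−1)^0·-1^-2·+1^1 = +1.
(a,b)_23: α=0, u≡19; β=1, v≡7 (mod 23); (19|23)=-1, (7|23)=-1; sign (−1)^0·-1^1·-1^0 = -1.
(a,b)_2: α=1, β=-5; u≡3, v≡1 (mod 8); ε(u)ε(v)=1·0, αω(v)=1·0, βω(u)=-5·1; sum ≡ 1  ⇒  -1.
Ram(870, 11362) = {2, 5, 19, 23}; no ℚ_2-point on the conic.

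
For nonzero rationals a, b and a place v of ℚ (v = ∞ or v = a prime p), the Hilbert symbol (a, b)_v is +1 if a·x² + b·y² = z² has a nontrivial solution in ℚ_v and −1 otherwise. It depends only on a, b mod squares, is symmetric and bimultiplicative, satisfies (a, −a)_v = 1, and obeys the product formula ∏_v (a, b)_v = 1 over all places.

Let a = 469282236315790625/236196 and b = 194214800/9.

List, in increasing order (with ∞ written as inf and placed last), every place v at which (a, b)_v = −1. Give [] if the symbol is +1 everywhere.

[5, 17]

Mod squares: a ≡ 65, b ≡ 17. Check v ∈ {∞, 2, 3, 5, 7, 13, 17}.
v=7: a=7^2·(≡4), b=7^0·(≡5) mod 7; (4|7)=+1, (5|7)=-1; (−1)^{2·0·3}·(+1)^0·(-1)^2 = +1.
v=∞: 65 > 0 and 17 > 0  ⇒  (a,b)_∞ = +1.
v=13: a=13^9·(≡6), b=13^4·(≡3) mod 13; (6|13)=-1, (3|13)=+1; (−1)^{9·4·6}·(-1)^4·(+1)^9 = +1.
v=5: a=5^5·(≡3), b=5^2·(≡3) mod 5; (3|5)=-1, (3|5)=-1; (−1)^{5·2·2}·(-1)^2·(-1)^5 = -1.
v=3: a=3^-10·(≡2), b=3^-2·(≡2) mod 3; (2|3)=-1, (2|3)=-1; (−1)^{-10·-2·1}·(-1)^-2·(-1)^-10 = +1.
v=2: v_2(a)=-2, v_2(b)=4; units ≡ 1, 1 (mod 8); ε·ε+αω+βω = 0·0+-2·0+4·0 ≡ 0  ⇒  (a,b)_2 = +1.
v=17: a=17^2·(≡12), b=17^1·(≡1) mod 17; (12|17)=-1, (1|17)=+1; (−1)^{2·1·8}·(-1)^1·(+1)^2 = -1.
Ram(65, 17) = {5, 17}; no ℚ_5-point on the conic.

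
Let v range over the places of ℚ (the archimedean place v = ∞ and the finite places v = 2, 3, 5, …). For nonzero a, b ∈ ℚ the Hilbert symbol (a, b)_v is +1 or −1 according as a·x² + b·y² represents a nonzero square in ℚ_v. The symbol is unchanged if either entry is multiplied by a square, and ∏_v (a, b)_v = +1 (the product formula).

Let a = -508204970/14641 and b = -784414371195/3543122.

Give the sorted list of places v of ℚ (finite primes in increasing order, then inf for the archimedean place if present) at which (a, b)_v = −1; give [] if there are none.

Mod squares: a ≡ -170, b ≡ -1190. Check v ∈ {∞, 2, 3, 5, 7, 11, 13, 17, 19}.
v=5: a=5^1·(≡1), b=5^1·(≡3) mod 5; (1|5)=+1, (3|5)=-1; (−1)^{1·1·2}·(+1)^1·(-1)^1 = -1.
v=2: v_2(a)=1, v_2(b)=-1; units ≡ 3, 5 (mod 8); ε·ε+αω+βω = 1·0+1·1+-1·1 ≡ 0  ⇒  (a,b)_2 = +1.
v=∞: -170 < 0 and -1190 < 0  ⇒  (a,b)_∞ = -1.
v=7: a=7^2·(≡5), b=7^5·(≡3) mod 7; (5|7)=-1, (3|7)=-1; (−1)^{2·5·3}·(-1)^5·(-1)^2 = -1.
v=11: a=11^-4·(≡2), b=11^-6·(≡9) mod 11; (2|11)=-1, (9|11)=+1; (−1)^{-4·-6·5}·(-1)^-6·(+1)^-4 = +1.
v=3: a=3^0·(≡1), b=3^2·(≡1) mod 3; (1|3)=+1, (1|3)=+1; (−1)^{0·2·1}·(+1)^2·(+1)^0 = +1.
v=13: a=13^2·(≡10), b=13^2·(≡7) mod 13; (10|13)=+1, (7|13)=-1; (−1)^{2·2·6}·(+1)^2·(-1)^2 = +1.
v=17: a=17^1·(≡14), b=17^1·(≡9) mod 17; (14|17)=-1, (9|17)=+1; (−1)^{1·1·8}·(-1)^1·(+1)^1 = -1.
v=19: a=19^2·(≡17), b=19^2·(≡17) mod 19; (17|19)=+1, (17|19)=+1; (−1)^{2·2·9}·(+1)^2·(+1)^2 = +1.
Ram(-170, -1190) = {5, 7, 17, ∞}; no ℚ_5-point on the conic.

[5, 7, 17, inf]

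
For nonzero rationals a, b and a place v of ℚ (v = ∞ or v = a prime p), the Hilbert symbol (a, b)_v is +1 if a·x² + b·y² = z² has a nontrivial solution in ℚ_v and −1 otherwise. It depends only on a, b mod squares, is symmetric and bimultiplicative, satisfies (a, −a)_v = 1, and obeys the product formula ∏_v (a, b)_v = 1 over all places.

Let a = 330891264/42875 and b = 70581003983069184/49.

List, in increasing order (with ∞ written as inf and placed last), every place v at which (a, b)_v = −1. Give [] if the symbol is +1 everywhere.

Mod squares: a ≡ 19635, b ≡ 34. Check v ∈ {∞, 2, 3, 5, 7, 11, 17, 47}.
v=47: a=47^0·(≡37), b=47^2·(≡42) mod 47; (37|47)=+1, (42|47)=+1; (−1)^{0·2·23}·(+1)^2·(+1)^0 = +1.
v=7: a=7^-3·(≡3), b=7^-2·(≡3) mod 7; (3|7)=-1, (3|7)=-1; (−1)^{-3·-2·3}·(-1)^-2·(-1)^-3 = -1.
v=17: a=17^1·(≡8), b=17^3·(≡2) mod 17; (8|17)=+1, (2|17)=+1; (−1)^{1·3·8}·(+1)^3·(+1)^1 = +1.
v=∞: 19635 > 0 and 34 > 0  ⇒  (a,b)_∞ = +1.
v=11: a=11^1·(≡9), b=11^2·(≡9) mod 11; (9|11)=+1, (9|11)=+1; (−1)^{1·2·5}·(+1)^2·(+1)^1 = +1.
v=5: a=5^-3·(≡3), b=5^0·(≡1) mod 5; (3|5)=-1, (1|5)=+1; (−1)^{-3·0·2}·(-1)^0·(+1)^-3 = +1.
v=2: v_2(a)=16, v_2(b)=13; units ≡ 3, 1 (mod 8); ε·ε+αω+βω = 1·0+16·0+13·1 ≡ 1  ⇒  (a,b)_2 = -1.
v=3: a=3^3·(≡2), b=3^8·(≡1) mod 3; (2|3)=-1, (1|3)=+1; (−1)^{3·8·1}·(-1)^8·(+1)^3 = +1.
Ram(19635, 34) = {2, 7}; no ℚ_2-point on the conic.

[2, 7]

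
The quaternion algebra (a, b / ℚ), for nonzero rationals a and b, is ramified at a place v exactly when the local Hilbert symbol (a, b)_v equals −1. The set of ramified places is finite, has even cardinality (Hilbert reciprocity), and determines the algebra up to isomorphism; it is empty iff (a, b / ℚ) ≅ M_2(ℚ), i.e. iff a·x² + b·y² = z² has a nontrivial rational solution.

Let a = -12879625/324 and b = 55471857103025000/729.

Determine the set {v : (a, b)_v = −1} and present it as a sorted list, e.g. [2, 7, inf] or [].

[11, 29]

Mod squares: a ≡ -515185, b ≡ 2090. Check v ∈ {∞, 2, 3, 5, 11, 17, 19, 29}.
v=17: a=17^1·(≡14), b=17^2·(≡15) mod 17; (14|17)=-1, (15|17)=+1; (−1)^{1·2·8}·(-1)^2·(+1)^1 = +1.
v=5: a=5^3·(≡2), b=5^5·(≡2) mod 5; (2|5)=-1, (2|5)=-1; (−1)^{3·5·2}·(-1)^5·(-1)^3 = +1.
v=2: v_2(a)=-2, v_2(b)=3; units ≡ 7, 5 (mod 8); ε·ε+αω+βω = 1·0+-2·1+3·0 ≡ 0  ⇒  (a,b)_2 = +1.
v=∞: -515185 < 0 and 2090 > 0  ⇒  (a,b)_∞ = +1.
v=19: a=19^1·(≡7), b=19^3·(≡13) mod 19; (7|19)=+1, (13|19)=-1; (−1)^{1·3·9}·(+1)^3·(-1)^1 = +1.
v=29: a=29^1·(≡2), b=29^2·(≡8) mod 29; (2|29)=-1, (8|29)=-1; (−1)^{1·2·14}·(-1)^2·(-1)^1 = -1.
v=11: a=11^1·(≡4), b=11^3·(≡9) mod 11; (4|11)=+1, (9|11)=+1; (−1)^{1·3·5}·(+1)^3·(+1)^1 = -1.
v=3: a=3^-4·(≡2), b=3^-6·(≡2) mod 3; (2|3)=-1, (2|3)=-1; (−1)^{-4·-6·1}·(-1)^-6·(-1)^-4 = +1.
|Ram(-515185, 2090)| = 2, even; anisotropic at {11, 29}.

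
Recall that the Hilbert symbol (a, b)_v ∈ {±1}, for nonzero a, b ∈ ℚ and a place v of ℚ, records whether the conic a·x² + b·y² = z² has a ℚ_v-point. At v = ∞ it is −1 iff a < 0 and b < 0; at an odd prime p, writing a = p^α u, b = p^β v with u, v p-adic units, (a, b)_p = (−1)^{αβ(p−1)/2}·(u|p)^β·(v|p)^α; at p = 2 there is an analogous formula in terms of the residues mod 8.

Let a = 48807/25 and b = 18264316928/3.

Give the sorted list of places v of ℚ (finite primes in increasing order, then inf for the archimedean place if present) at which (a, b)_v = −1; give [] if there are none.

(a, b) ≡ (5423, 442221) mod (ℚ^×)²; places V = {2, 3, 5, 11, 13, 17, 23, 29, ∞}.
(a,b)_23: α=0, u≡12; β=1, v≡15 (mod 23); (12|23)=+1, (15|23)=-1; sign (−1)^0·+1^1·-1^0 = +1.
(a,b)_2: α=0, β=10; u≡7, v≡5 (mod 8); ε(u)ε(v)=1·0, αω(v)=0·1, βω(u)=10·0; sum ≡ 0  ⇒  +1.
(a,b)_3: α=2, u≡2; β=-1, v≡2 (mod 3); (2|3)=-1, (2|3)=-1; sign (−1)^0·-1^-1·-1^2 = -1.
(a,b)_11: α=1, u≡5; β=2, v≡6 (mod 11); (5|11)=+1, (6|11)=-1; sign (−1)^0·+1^2·-1^1 = -1.
(a,b)_17: α=1, u≡4; β=1, v≡14 (mod 17); (4|17)=+1, (14|17)=-1; sign (−1)^0·+1^1·-1^1 = -1.
(a,b)_13: α=0, u≡8; β=1, v≡1 (mod 13); (8|13)=-1, (1|13)=+1; sign (−1)^0·-1^1·+1^0 = -1.
(a,b)_5: α=-2, u≡2; β=0, v≡1 (mod 5); (2|5)=-1, (1|5)=+1; sign (−1)^0·-1^0·+1^-2 = +1.
(a,b)_29: α=1, u≡7; β=1, v≡4 (mod 29); (7|29)=+1, (4|29)=+1; sign (−1)^0·+1^1·+1^1 = +1.
(a,b)_∞: sgn(5423)=+, sgn(442221)=+, so +1.
Ram(5423, 442221) = {3, 11, 13, 17}; no ℚ_3-point on the conic.

[3, 11, 13, 17]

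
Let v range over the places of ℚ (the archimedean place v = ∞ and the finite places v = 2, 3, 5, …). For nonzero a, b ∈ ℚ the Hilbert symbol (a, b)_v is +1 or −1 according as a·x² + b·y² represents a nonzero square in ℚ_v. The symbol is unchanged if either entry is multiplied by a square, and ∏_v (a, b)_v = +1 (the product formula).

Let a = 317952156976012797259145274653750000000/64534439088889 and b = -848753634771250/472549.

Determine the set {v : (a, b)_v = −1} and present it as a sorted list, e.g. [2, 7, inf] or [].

[2, 13, 17, 31]

Mod squares: a ≡ 806, b ≡ -986986. Check v ∈ {∞, 2, 5, 7, 11, 13, 17, 19, 29, 31, 37}.
v=2: v_2(a)=7, v_2(b)=1; units ≡ 3, 3 (mod 8); ε·ε+αω+βω = 1·1+7·1+1·1 ≡ 1  ⇒  (a,b)_2 = -1.
v=13: a=13^3·(≡1), b=13^1·(≡8) mod 13; (1|13)=+1, (8|13)=-1; (−1)^{3·1·6}·(+1)^1·(-1)^3 = -1.
v=5: a=5^10·(≡1), b=5^4·(≡4) mod 5; (1|5)=+1, (4|5)=+1; (−1)^{10·4·2}·(+1)^4·(+1)^10 = +1.
v=29: a=29^2·(≡9), b=29^1·(≡8) mod 29; (9|29)=+1, (8|29)=-1; (−1)^{2·1·14}·(+1)^1·(-1)^2 = +1.
v=∞: 806 > 0 and -986986 < 0  ⇒  (a,b)_∞ = +1.
v=37: a=37^10·(≡24), b=37^4·(≡21) mod 37; (24|37)=-1, (21|37)=+1; (−1)^{10·4·18}·(-1)^4·(+1)^10 = +1.
v=11: a=11^-2·(≡4), b=11^-1·(≡3) mod 11; (4|11)=+1, (3|11)=+1; (−1)^{-2·-1·5}·(+1)^-1·(+1)^-2 = +1.
v=7: a=7^-2·(≡1), b=7^-1·(≡5) mod 7; (1|7)=+1, (5|7)=-1; (−1)^{-2·-1·3}·(+1)^-1·(-1)^-2 = +1.
v=17: a=17^-4·(≡5), b=17^-1·(≡10) mod 17; (5|17)=-1, (10|17)=-1; (−1)^{-4·-1·8}·(-1)^-1·(-1)^-4 = -1.
v=31: a=31^5·(≡24), b=31^2·(≡11) mod 31; (24|31)=-1, (11|31)=-1; (−1)^{5·2·15}·(-1)^2·(-1)^5 = -1.
v=19: a=19^-4·(≡10), b=19^-2·(≡9) mod 19; (10|19)=-1, (9|19)=+1; (−1)^{-4·-2·9}·(-1)^-2·(+1)^-4 = +1.
(806, -986986 / ℚ) ramifies at {2, 13, 17, 31}: a division algebra.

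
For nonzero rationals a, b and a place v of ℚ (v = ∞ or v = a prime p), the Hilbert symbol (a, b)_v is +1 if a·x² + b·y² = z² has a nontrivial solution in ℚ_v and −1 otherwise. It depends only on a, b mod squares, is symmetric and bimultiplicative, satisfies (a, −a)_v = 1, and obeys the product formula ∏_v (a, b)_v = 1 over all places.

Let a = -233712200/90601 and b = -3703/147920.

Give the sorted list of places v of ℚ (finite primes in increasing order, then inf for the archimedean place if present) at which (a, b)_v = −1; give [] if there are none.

[2, 5, 7, inf]

Mod squares: a ≡ -2, b ≡ -35. Check v ∈ {∞, 2, 5, 7, 23, 43, 47}.
v=47: a=47^2·(≡19), b=47^0·(≡18) mod 47; (19|47)=-1, (18|47)=+1; (−1)^{2·0·23}·(-1)^0·(+1)^2 = +1.
v=7: a=7^-2·(≡6), b=7^1·(≡1) mod 7; (6|7)=-1, (1|7)=+1; (−1)^{-2·1·3}·(-1)^1·(+1)^-2 = -1.
v=43: a=43^-2·(≡4), b=43^-2·(≡8) mod 43; (4|43)=+1, (8|43)=-1; (−1)^{-2·-2·21}·(+1)^-2·(-1)^-2 = +1.
v=23: a=23^2·(≡19), b=23^2·(≡22) mod 23; (19|23)=-1, (22|23)=-1; (−1)^{2·2·11}·(-1)^2·(-1)^2 = +1.
v=2: v_2(a)=3, v_2(b)=-4; units ≡ 7, 5 (mod 8); ε·ε+αω+βω = 1·0+3·1+-4·0 ≡ 1  ⇒  (a,b)_2 = -1.
v=∞: -2 < 0 and -35 < 0  ⇒  (a,b)_∞ = -1.
v=5: a=5^2·(≡2), b=5^-1·(≡3) mod 5; (2|5)=-1, (3|5)=-1; (−1)^{2·-1·2}·(-1)^-1·(-1)^2 = -1.
|Ram(-2, -35)| = 4, even; anisotropic at {2, 5, 7, ∞}.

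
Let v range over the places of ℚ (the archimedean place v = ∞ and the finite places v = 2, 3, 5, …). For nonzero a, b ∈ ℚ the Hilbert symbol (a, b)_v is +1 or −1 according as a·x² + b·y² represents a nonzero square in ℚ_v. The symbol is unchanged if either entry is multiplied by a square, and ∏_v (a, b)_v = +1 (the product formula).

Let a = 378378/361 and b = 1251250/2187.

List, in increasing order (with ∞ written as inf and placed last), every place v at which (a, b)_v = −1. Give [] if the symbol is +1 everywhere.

[3, 13]

(a, b) ≡ (858, 6006) mod (ℚ^×)²; places V = {2, 3, 5, 7, 11, 13, 19, ∞}.
(a,b)_19: α=-2, u≡12; β=0, v≡12 (mod 19); (12|19)=-1, (12|19)=-1; sign (−1)^0·-1^0·-1^-2 = +1.
(a,b)_5: α=0, u≡3; β=4, v≡1 (mod 5); (3|5)=-1, (1|5)=+1; sign (−1)^0·-1^4·+1^0 = +1.
(a,b)_13: α=1, u≡9; β=1, v≡8 (mod 13); (9|13)=+1, (8|13)=-1; sign (−1)^0·+1^1·-1^1 = -1.
(a,b)_∞: sgn(858)=+, sgn(6006)=+, so +1.
(a,b)_2: α=1, β=1; u≡5, v≡3 (mod 8); ε(u)ε(v)=0·1, αω(v)=1·1, βω(u)=1·1; sum ≡ 0  ⇒  +1.
(a,b)_7: α=2, u≡2; β=1, v≡4 (mod 7); (2|7)=+1, (4|7)=+1; sign (−1)^0·+1^1·+1^2 = +1.
(a,b)_3: α=3, u≡1; β=-7, v≡1 (mod 3); (1|3)=+1, (1|3)=+1; sign (−1)^1·+1^-7·+1^3 = -1.
(a,b)_11: α=1, u≡5; β=1, v≡6 (mod 11); (5|11)=+1, (6|11)=-1; sign (−1)^1·+1^1·-1^1 = +1.
Ram(858, 6006) = {3, 13}; no ℚ_3-point on the conic.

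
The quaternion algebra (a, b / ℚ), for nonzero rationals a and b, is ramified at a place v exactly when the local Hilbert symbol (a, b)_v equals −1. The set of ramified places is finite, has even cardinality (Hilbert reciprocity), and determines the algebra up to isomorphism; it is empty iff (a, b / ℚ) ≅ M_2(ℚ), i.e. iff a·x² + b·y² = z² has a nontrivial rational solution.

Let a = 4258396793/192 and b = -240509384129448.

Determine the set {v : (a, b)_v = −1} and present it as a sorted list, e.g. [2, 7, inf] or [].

[3, 19]

(a, b) ≡ (51, -4522) mod (ℚ^×)²; places V = {2, 3, 7, 17, 19, ∞}.
(a,b)_19: α=2, u≡10; β=3, v≡5 (mod 19); (10|19)=-1, (5|19)=+1; sign (−1)^0·-1^3·+1^2 = -1.
(a,b)_3: α=-1, u≡2; β=2, v≡2 (mod 3); (2|3)=-1, (2|3)=-1; sign (−1)^0·-1^2·-1^-1 = -1.
(a,b)_17: α=3, u≡10; β=5, v≡6 (mod 17); (10|17)=-1, (6|17)=-1; sign (−1)^0·-1^5·-1^3 = +1.
(a,b)_2: α=-6, β=3; u≡3, v≡3 (mod 8); ε(u)ε(v)=1·1, αω(v)=-6·1, βω(u)=3·1; sum ≡ 0  ⇒  +1.
(a,b)_∞: sgn(51)=+, sgn(-4522)=−, so +1.
(a,b)_7: α=4, u≡1; β=3, v≡3 (mod 7); (1|7)=+1, (3|7)=-1; sign (−1)^0·+1^3·-1^4 = +1.
|Ram(51, -4522)| = 2, even; anisotropic at {3, 19}.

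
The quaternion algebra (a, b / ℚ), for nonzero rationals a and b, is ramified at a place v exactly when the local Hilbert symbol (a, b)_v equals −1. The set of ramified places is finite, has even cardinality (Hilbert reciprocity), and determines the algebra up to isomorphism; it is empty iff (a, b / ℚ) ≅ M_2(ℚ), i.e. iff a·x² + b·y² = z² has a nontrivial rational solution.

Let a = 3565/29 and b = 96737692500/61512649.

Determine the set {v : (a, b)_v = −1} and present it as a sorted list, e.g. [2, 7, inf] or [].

[3, 5, 23, 29]

Mod squares: a ≡ 103385, b ≡ 1653. Check v ∈ {∞, 2, 3, 5, 11, 17, 19, 23, 29, 31}.
v=23: a=23^1·(≡22), b=23^-2·(≡15) mod 23; (22|23)=-1, (15|23)=-1; (−1)^{1·-2·11}·(-1)^-2·(-1)^1 = -1.
v=2: v_2(a)=0, v_2(b)=2; units ≡ 1, 5 (mod 8); ε·ε+αω+βω = 0·0+0·1+2·0 ≡ 0  ⇒  (a,b)_2 = +1.
v=19: a=19^0·(≡5), b=19^1·(≡4) mod 19; (5|19)=+1, (4|19)=+1; (−1)^{0·1·9}·(+1)^1·(+1)^0 = +1.
v=11: a=11^0·(≡8), b=11^-2·(≡5) mod 11; (8|11)=-1, (5|11)=+1; (−1)^{0·-2·5}·(-1)^-2·(+1)^0 = +1.
v=29: a=29^-1·(≡27), b=29^1·(≡13) mod 29; (27|29)=-1, (13|29)=+1; (−1)^{-1·1·14}·(-1)^1·(+1)^-1 = -1.
v=3: a=3^0·(≡2), b=3^5·(≡2) mod 3; (2|3)=-1, (2|3)=-1; (−1)^{0·5·1}·(-1)^5·(-1)^0 = -1.
v=∞: 103385 > 0 and 1653 > 0  ⇒  (a,b)_∞ = +1.
v=5: a=5^1·(≡2), b=5^4·(≡2) mod 5; (2|5)=-1, (2|5)=-1; (−1)^{1·4·2}·(-1)^4·(-1)^1 = -1.
v=17: a=17^0·(≡1), b=17^2·(≡9) mod 17; (1|17)=+1, (9|17)=+1; (−1)^{0·2·8}·(+1)^2·(+1)^0 = +1.
v=31: a=31^1·(≡20), b=31^-2·(≡1) mod 31; (20|31)=+1, (1|31)=+1; (−1)^{1·-2·15}·(+1)^-2·(+1)^1 = +1.
Ram(103385, 1653) = {3, 5, 23, 29}; no ℚ_3-point on the conic.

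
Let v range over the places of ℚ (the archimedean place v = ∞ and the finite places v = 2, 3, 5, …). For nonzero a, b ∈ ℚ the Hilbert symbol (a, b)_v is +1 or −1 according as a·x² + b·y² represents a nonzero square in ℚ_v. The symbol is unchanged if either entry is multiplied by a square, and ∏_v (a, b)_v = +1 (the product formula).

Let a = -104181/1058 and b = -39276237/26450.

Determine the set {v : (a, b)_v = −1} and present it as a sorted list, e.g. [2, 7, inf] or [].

Mod squares: a ≡ -1722, b ≡ -649194. Check v ∈ {∞, 2, 3, 5, 7, 11, 13, 23, 29, 41}.
v=11: a=11^2·(≡4), b=11^2·(≡4) mod 11; (4|11)=+1, (4|11)=+1; (−1)^{2·2·5}·(+1)^2·(+1)^2 = +1.
v=3: a=3^1·(≡2), b=3^1·(≡1) mod 3; (2|3)=-1, (1|3)=+1; (−1)^{1·1·1}·(-1)^1·(+1)^1 = +1.
v=41: a=41^1·(≡5), b=41^1·(≡18) mod 41; (5|41)=+1, (18|41)=+1; (−1)^{1·1·20}·(+1)^1·(+1)^1 = +1.
v=∞: -1722 < 0 and -649194 < 0  ⇒  (a,b)_∞ = -1.
v=13: a=13^0·(≡8), b=13^1·(≡2) mod 13; (8|13)=-1, (2|13)=-1; (−1)^{0·1·6}·(-1)^1·(-1)^0 = -1.
v=23: a=23^-2·(≡16), b=23^-2·(≡3) mod 23; (16|23)=+1, (3|23)=+1; (−1)^{-2·-2·11}·(+1)^-2·(+1)^-2 = +1.
v=5: a=5^0·(≡3), b=5^-2·(≡1) mod 5; (3|5)=-1, (1|5)=+1; (−1)^{0·-2·2}·(-1)^-2·(+1)^0 = +1.
v=29: a=29^0·(≡26), b=29^1·(≡17) mod 29; (26|29)=-1, (17|29)=-1; (−1)^{0·1·14}·(-1)^1·(-1)^0 = -1.
v=7: a=7^1·(≡6), b=7^1·(≡2) mod 7; (6|7)=-1, (2|7)=+1; (−1)^{1·1·3}·(-1)^1·(+1)^1 = +1.
v=2: v_2(a)=-1, v_2(b)=-1; units ≡ 3, 3 (mod 8); ε·ε+αω+βω = 1·1+-1·1+-1·1 ≡ 1  ⇒  (a,b)_2 = -1.
|Ram(-1722, -649194)| = 4, even; anisotropic at {2, 13, 29, ∞}.

[2, 13, 29, inf]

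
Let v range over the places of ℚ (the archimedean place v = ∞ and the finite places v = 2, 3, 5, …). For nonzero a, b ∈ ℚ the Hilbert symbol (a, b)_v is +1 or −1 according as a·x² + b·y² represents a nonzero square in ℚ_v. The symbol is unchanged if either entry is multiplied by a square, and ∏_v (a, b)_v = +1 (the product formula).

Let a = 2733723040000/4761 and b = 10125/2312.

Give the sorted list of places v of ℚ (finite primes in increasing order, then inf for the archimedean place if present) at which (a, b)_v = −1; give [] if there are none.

[19, 47]

(a, b) ≡ (47329, 10) mod (ℚ^×)²; places V = {2, 3, 5, 17, 19, 23, 47, 53, ∞}.
(a,b)_5: α=4, u≡4; β=3, v≡3 (mod 5); (4|5)=+1, (3|5)=-1; sign (−1)^0·+1^3·-1^4 = +1.
(a,b)_19: α=3, u≡14; β=0, v≡13 (mod 19); (14|19)=-1, (13|19)=-1; sign (−1)^0·-1^0·-1^3 = -1.
(a,b)_47: α=1, u≡45; β=0, v≡44 (mod 47); (45|47)=-1, (44|47)=-1; sign (−1)^0·-1^0·-1^1 = -1.
(a,b)_17: α=0, u≡1; β=-2, v≡14 (mod 17); (1|17)=+1, (14|17)=-1; sign (−1)^0·+1^-2·-1^0 = +1.
(a,b)_3: α=-2, u≡1; β=4, v≡1 (mod 3); (1|3)=+1, (1|3)=+1; sign (−1)^0·+1^4·+1^-2 = +1.
(a,b)_53: α=1, u≡21; β=0, v≡37 (mod 53); (21|53)=-1, (37|53)=+1; sign (−1)^0·-1^0·+1^1 = +1.
(a,b)_∞: sgn(47329)=+, sgn(10)=+, so +1.
(a,b)_2: α=8, β=-3; u≡1, v≡5 (mod 8); ε(u)ε(v)=0·0, αω(v)=8·1, βω(u)=-3·0; sum ≡ 0  ⇒  +1.
(a,b)_23: α=-2, u≡16; β=0, v≡10 (mod 23); (16|23)=+1, (10|23)=-1; sign (−1)^0·+1^0·-1^-2 = +1.
(47329, 10 / ℚ) ramifies at {19, 47}: a division algebra.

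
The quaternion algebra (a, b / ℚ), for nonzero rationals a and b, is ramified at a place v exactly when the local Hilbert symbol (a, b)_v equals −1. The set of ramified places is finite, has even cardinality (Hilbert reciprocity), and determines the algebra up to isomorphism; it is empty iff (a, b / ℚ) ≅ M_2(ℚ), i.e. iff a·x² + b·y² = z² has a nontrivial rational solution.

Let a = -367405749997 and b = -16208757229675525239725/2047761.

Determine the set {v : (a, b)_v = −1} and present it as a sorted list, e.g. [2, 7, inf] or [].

[2, inf]

Mod squares: a ≡ -13, b ≡ -2185469. Check v ∈ {∞, 2, 3, 5, 7, 11, 13, 17, 23, 29, 31, 53}.
v=31: a=31^2·(≡10), b=31^3·(≡11) mod 31; (10|31)=+1, (11|31)=-1; (−1)^{2·3·15}·(+1)^3·(-1)^2 = +1.
v=2: v_2(a)=0, v_2(b)=0; units ≡ 3, 3 (mod 8); ε·ε+αω+βω = 1·1+0·1+0·1 ≡ 1  ⇒  (a,b)_2 = -1.
v=23: a=23^0·(≡15), b=23^2·(≡20) mod 23; (15|23)=-1, (20|23)=-1; (−1)^{0·2·11}·(-1)^2·(-1)^0 = +1.
v=53: a=53^0·(≡42), b=53^-2·(≡31) mod 53; (42|53)=+1, (31|53)=-1; (−1)^{0·-2·26}·(+1)^-2·(-1)^0 = +1.
v=7: a=7^0·(≡1), b=7^4·(≡4) mod 7; (1|7)=+1, (4|7)=+1; (−1)^{0·4·3}·(+1)^4·(+1)^0 = +1.
v=5: a=5^0·(≡3), b=5^2·(≡1) mod 5; (3|5)=-1, (1|5)=+1; (−1)^{0·2·2}·(-1)^2·(+1)^0 = +1.
v=11: a=11^2·(≡1), b=11^1·(≡3) mod 11; (1|11)=+1, (3|11)=+1; (−1)^{2·1·5}·(+1)^1·(+1)^2 = +1.
v=17: a=17^2·(≡15), b=17^3·(≡11) mod 17; (15|17)=+1, (11|17)=-1; (−1)^{2·3·8}·(+1)^3·(-1)^2 = +1.
v=3: a=3^0·(≡2), b=3^-6·(≡1) mod 3; (2|3)=-1, (1|3)=+1; (−1)^{0·-6·1}·(-1)^-6·(+1)^0 = +1.
v=29: a=29^2·(≡28), b=29^3·(≡14) mod 29; (28|29)=+1, (14|29)=-1; (−1)^{2·3·14}·(+1)^3·(-1)^2 = +1.
v=∞: -13 < 0 and -2185469 < 0  ⇒  (a,b)_∞ = -1.
v=13: a=13^1·(≡4), b=13^1·(≡9) mod 13; (4|13)=+1, (9|13)=+1; (−1)^{1·1·6}·(+1)^1·(+1)^1 = +1.
(-13, -2185469 / ℚ) ramifies at {2, ∞}: a division algebra.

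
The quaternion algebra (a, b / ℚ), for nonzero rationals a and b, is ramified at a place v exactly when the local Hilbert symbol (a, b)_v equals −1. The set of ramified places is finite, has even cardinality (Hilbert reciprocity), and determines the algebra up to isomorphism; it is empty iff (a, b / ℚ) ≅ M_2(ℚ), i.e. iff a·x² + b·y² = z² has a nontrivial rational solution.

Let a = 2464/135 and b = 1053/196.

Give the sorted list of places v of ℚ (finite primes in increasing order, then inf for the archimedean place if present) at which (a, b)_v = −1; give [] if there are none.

[2, 5, 7, 11]

(a, b) ≡ (2310, 13) mod (ℚ^×)²; places V = {2, 3, 5, 7, 11, 13, ∞}.
(a,b)_2: α=5, β=-2; u≡3, v≡5 (mod 8); ε(u)ε(v)=1·0, αω(v)=5·1, βω(u)=-2·1; sum ≡ 1  ⇒  -1.
(a,b)_5: α=-1, u≡2; β=0, v≡3 (mod 5); (2|5)=-1, (3|5)=-1; sign (−1)^0·-1^0·-1^-1 = -1.
(a,b)_7: α=1, u≡1; β=-2, v≡6 (mod 7); (1|7)=+1, (6|7)=-1; sign (−1)^0·+1^-2·-1^1 = -1.
(a,b)_3: α=-3, u≡2; β=4, v≡1 (mod 3); (2|3)=-1, (1|3)=+1; sign (−1)^0·-1^4·+1^-3 = +1.
(a,b)_∞: sgn(2310)=+, sgn(13)=+, so +1.
(a,b)_11: α=1, u≡5; β=0, v≡7 (mod 11); (5|11)=+1, (7|11)=-1; sign (−1)^0·+1^0·-1^1 = -1.
(a,b)_13: α=0, u≡4; β=1, v≡3 (mod 13); (4|13)=+1, (3|13)=+1; sign (−1)^0·+1^1·+1^0 = +1.
|Ram(2310, 13)| = 4, even; anisotropic at {2, 5, 7, 11}.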